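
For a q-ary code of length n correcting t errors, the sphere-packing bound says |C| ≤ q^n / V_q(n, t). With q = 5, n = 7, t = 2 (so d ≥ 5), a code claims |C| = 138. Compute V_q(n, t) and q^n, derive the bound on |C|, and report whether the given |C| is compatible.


V_q(n, t) = 365, q^n = 78125, Hamming bound = 214, |C| = 138 ≤ bound (satisfied).

Step 1: Compute V_q(n, t) = Σ_{j=0}^2 C(n, j) (q−1)^j.
  j = 0: C(7,0)·(4)^0 = 1·1 = 1.
  j = 1: C(7,1)·(4)^1 = 7·4 = 28.
  j = 2: C(7,2)·(4)^2 = 21·16 = 336.
  V_q(n, t) = 1 + 28 + 336 = 365.
Step 2: q^n = 5^7 = 78125.
Step 3: Hamming bound ⌊q^n / V_q(n,t)⌋ = ⌊78125/365⌋ = 214.
Step 4: Compare |C| = 138 to 214: satisfied.
The claimed |C| lies below the Hamming bound.


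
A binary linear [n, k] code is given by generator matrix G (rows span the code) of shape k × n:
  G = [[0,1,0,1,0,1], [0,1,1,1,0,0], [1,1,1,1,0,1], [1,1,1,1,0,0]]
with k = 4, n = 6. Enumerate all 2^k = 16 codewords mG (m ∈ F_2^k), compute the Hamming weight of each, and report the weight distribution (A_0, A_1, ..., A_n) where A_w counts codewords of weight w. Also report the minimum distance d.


Weight distribution: A_0 = 1, A_1 = 3, A_2 = 4, A_3 = 4, A_4 = 3, A_5 = 1. Minimum distance d = 1.

Enumerate all 2^4 = 16 messages m ∈ F_2^4.
For each, compute codeword c = mG in F_2^6, then tally its weight.
  m = 0000 → c = 000000, weight = 0.
  m = 1000 → c = 010101, weight = 3.
  m = 0100 → c = 011100, weight = 3.
  m = 1100 → c = 001001, weight = 2.
  m = 0010 → c = 111101, weight = 5.
  m = 1010 → c = 101000, weight = 2.
  m = 0110 → c = 100001, weight = 2.
  m = 1110 → c = 110100, weight = 3.
  m = 0001 → c = 111100, weight = 4.
  m = 1001 → c = 101001, weight = 3.
  m = 0101 → c = 100000, weight = 1.
  m = 1101 → c = 110101, weight = 4.
  m = 0011 → c = 000001, weight = 1.
  m = 1011 → c = 010100, weight = 2.
  m = 0111 → c = 011101, weight = 4.
  m = 1111 → c = 001000, weight = 1.
Tally weights:
  weight 0: 1 codewords.
  weight 1: 3 codewords.
  weight 2: 4 codewords.
  weight 3: 4 codewords.
  weight 4: 3 codewords.
  weight 5: 1 codewords.
Minimum distance d = smallest w > 0 with A_w > 0 = 1.
Sanity: Σ A_w = 16 = 2^4 = 16 ✓.


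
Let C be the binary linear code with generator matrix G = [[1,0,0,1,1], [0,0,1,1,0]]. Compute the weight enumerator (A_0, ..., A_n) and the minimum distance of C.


Weight distribution: A_0 = 1, A_2 = 1, A_3 = 2. Minimum distance d = 2.

Enumerate all 2^2 = 4 messages m ∈ F_2^2.
For each, compute codeword c = mG in F_2^5, then tally its weight.
  m = 00 → c = 00000, weight = 0.
  m = 10 → c = 10011, weight = 3.
  m = 01 → c = 00110, weight = 2.
  m = 11 → c = 10101, weight = 3.
Tally weights:
  weight 0: 1 codewords.
  weight 2: 1 codewords.
  weight 3: 2 codewords.
Minimum distance d = smallest w > 0 with A_w > 0 = 2.
Sanity: Σ A_w = 4 = 2^2 = 4 ✓.


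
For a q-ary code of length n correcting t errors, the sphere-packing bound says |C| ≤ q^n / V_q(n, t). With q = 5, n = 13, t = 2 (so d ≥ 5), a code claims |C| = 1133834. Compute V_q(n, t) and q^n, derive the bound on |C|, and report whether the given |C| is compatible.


V_q(n, t) = 1301, q^n = 1220703125, Hamming bound = 938280, |C| = 1133834 > bound (violated).

Step 1: Compute V_q(n, t) = Σ_{j=0}^2 C(n, j) (q−1)^j.
  j = 0: C(13,0)·(4)^0 = 1·1 = 1.
  j = 1: C(13,1)·(4)^1 = 13·4 = 52.
  j = 2: C(13,2)·(4)^2 = 78·16 = 1248.
  V_q(n, t) = 1 + 52 + 1248 = 1301.
Step 2: q^n = 5^13 = 1220703125.
Step 3: Hamming bound ⌊q^n / V_q(n,t)⌋ = ⌊1220703125/1301⌋ = 938280.
Step 4: Compare |C| = 1133834 to 938280: violated.
The claimed |C| lies above the Hamming bound, so no 5-ary code of length 13 with d ≥ 5 can have 1133834 codewords.


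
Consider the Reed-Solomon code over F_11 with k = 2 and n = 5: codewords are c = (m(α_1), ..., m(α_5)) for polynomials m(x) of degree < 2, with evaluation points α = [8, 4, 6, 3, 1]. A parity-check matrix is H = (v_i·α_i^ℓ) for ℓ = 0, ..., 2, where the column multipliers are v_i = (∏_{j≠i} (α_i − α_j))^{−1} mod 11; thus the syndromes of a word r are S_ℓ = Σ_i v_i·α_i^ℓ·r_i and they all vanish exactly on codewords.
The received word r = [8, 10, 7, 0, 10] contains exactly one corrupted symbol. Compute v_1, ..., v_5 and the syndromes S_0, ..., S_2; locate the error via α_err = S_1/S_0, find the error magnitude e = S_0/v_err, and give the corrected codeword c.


S = (2, 8, 10), error at position 2, error magnitude e = 4, c = [8, 6, 7, 0, 10].

Step 1: column multipliers v_i = (∏_{j≠i}(α_i − α_j))^{−1} mod 11.
  i = 1 (α = 8): (8−4)(8−6)(8−3)(8−1) = 4·2·5·7 = 280 ≡ 5, so v_1 = 5^{−1} = 9 (mod 11).
  i = 2 (α = 4): (4−8)(4−6)(4−3)(4−1) = (−4)·(−2)·1·3 = 24 ≡ 2, so v_2 = 2^{−1} = 6 (mod 11).
  i = 3 (α = 6): (6−8)(6−4)(6−3)(6−1) = (−2)·2·3·5 = −60 ≡ 6, so v_3 = 6^{−1} = 2 (mod 11).
  i = 4 (α = 3): (3−8)(3−4)(3−6)(3−1) = (−5)·(−1)·(−3)·2 = −30 ≡ 3, so v_4 = 3^{−1} = 4 (mod 11).
  i = 5 (α = 1): (1−8)(1−4)(1−6)(1−3) = (−7)·(−3)·(−5)·(−2) = 210 ≡ 1, so v_5 = 1^{−1} = 1 (mod 11).
  v = [9, 6, 2, 4, 1].
Step 2: syndromes of r = [8, 10, 7, 0, 10] (all sums mod 11).
  S_0 = Σ v_i r_i = 9·8 + 6·10 + 2·7 + 4·0 + 1·10 = 156 ≡ 2.
  S_1 = Σ v_i α_i r_i = 9·8·8 + 6·4·10 + 2·6·7 + 4·3·0 + 1·1·10 = 910 ≡ 8.
  α_i^2 mod 11 = [9, 5, 3, 9, 1].
  S_2 = Σ v_i α_i^2 r_i = 9·9·8 + 6·5·10 + 2·3·7 + 4·9·0 + 1·1·10 = 1000 ≡ 10.
  S = (2, 8, 10) ≠ 0, so r is not a codeword (an error is present).
Step 3: locate the error. For a single error e at position i, S_ℓ = v_i·e·α_i^ℓ, so α_err = S_1/S_0.
  S_0^{−1} = 2^{−1} = 6 (mod 11), so α_err = 8·6 = 48 ≡ 4 = α_2. Error position i = 2.
  Consistency check: S_2/S_1 = 10·7 = 70 ≡ 4 = α_err ✓ (single-error assumption holds).
Step 4: error magnitude e = S_0/v_2 = S_0·∏_{j≠2}(α_2 − α_j) = 2·2 = 4 ≡ 4 (mod 11).
Step 5: correct position 2: c_2 = r_2 − e = 10 − 4 ≡ 6 (mod 11). Hence c = [8, 6, 7, 0, 10].
  Check: interpolating c through the α_i gives m(x) = 4 + 6·x (degree < 2) with m(α_i) = c_i for every i, so c is indeed a codeword.


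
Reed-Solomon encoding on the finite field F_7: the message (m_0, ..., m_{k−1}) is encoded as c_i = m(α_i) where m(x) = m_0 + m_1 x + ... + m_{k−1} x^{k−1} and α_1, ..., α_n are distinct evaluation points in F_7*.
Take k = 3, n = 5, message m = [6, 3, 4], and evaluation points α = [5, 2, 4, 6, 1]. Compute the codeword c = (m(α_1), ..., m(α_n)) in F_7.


c = [2, 0, 5, 0, 6]

Message polynomial: m(x) = 6 + 3·x + 4·x^2 (mod 7).
For each evaluation point α_i, compute m(α_i) mod 7:
  α_1 = 5: Horner steps 4 → 2 → 2, so m(5) = 2.
  α_2 = 2: Horner steps 4 → 4 → 0, so m(2) = 0.
  α_3 = 4: Horner steps 4 → 5 → 5, so m(4) = 5.
  α_4 = 6: Horner steps 4 → 6 → 0, so m(6) = 0.
  α_5 = 1: Horner steps 4 → 0 → 6, so m(1) = 6.
Codeword c = [2, 0, 5, 0, 6] ∈ F_7^5.


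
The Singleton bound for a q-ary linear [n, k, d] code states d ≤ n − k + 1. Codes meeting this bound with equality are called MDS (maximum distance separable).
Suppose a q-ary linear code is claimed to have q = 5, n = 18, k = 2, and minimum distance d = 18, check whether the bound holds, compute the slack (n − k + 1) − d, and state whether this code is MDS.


Singleton RHS = n − k + 1 = 17, slack = -1, bound violated (no such code; not MDS).

Singleton bound: d ≤ n − k + 1.
Here n = 18, k = 2, so n − k + 1 = 17.
Given d = 18, check d ≤ 17: NO.
Slack = (n − k + 1) − d = -1.
The slack is negative: d = 18 exceeds n − k + 1 = 17 by 1, so the Singleton bound is violated and no linear [18, 2, 18]_5 code can exist. In particular it is not MDS (MDS requires d = n − k + 1 exactly).
Description: the claimed parameters are [18, 2, 18]_5; such a code would be impossible (violates the Singleton bound).


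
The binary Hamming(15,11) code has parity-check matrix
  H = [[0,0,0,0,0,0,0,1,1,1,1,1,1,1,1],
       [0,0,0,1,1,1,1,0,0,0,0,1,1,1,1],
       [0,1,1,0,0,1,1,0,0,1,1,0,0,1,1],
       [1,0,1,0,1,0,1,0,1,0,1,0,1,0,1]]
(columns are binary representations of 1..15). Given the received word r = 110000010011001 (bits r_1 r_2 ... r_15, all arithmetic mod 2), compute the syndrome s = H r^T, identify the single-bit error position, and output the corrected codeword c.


s = (0, 0, 1, 1)^T, error position = 3, corrected codeword c = 111000010011001

Compute s = H r^T mod 2 one row at a time:
  s_1 = 1 + 0 + 0 + 1 + 1 + 0 + 0 + 1 = 4 ≡ 0 (mod 2).
  s_2 = 0 + 0 + 0 + 0 + 1 + 0 + 0 + 1 = 2 ≡ 0 (mod 2).
  s_3 = 1 + 0 + 0 + 0 + 0 + 1 + 0 + 1 = 3 ≡ 1 (mod 2).
  s_4 = 1 + 0 + 0 + 0 + 0 + 1 + 0 + 1 = 3 ≡ 1 (mod 2).
s = (0, 0, 1, 1)^T — this equals column 3 of H (binary 0011), so error is at position 3.
Correct: flip bit 3 of r = 110000010011001 to get c = 111000010011001.


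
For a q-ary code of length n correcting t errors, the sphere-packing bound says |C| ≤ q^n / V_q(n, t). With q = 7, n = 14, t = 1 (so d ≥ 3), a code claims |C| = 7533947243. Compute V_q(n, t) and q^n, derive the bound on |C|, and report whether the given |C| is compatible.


V_q(n, t) = 85, q^n = 678223072849, Hamming bound = 7979094974, |C| = 7533947243 ≤ bound (satisfied).

Step 1: Compute V_q(n, t) = Σ_{j=0}^1 C(n, j) (q−1)^j.
  j = 0: C(14,0)·(6)^0 = 1·1 = 1.
  j = 1: C(14,1)·(6)^1 = 14·6 = 84.
  V_q(n, t) = 1 + 84 = 85.
Step 2: q^n = 7^14 = 678223072849.
Step 3: Hamming bound ⌊q^n / V_q(n,t)⌋ = ⌊678223072849/85⌋ = 7979094974.
Step 4: Compare |C| = 7533947243 to 7979094974: satisfied.
The claimed |C| lies below the Hamming bound.


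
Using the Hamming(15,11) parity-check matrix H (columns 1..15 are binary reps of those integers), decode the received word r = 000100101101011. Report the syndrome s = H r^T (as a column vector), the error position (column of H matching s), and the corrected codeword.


s = (1, 1, 0, 1)^T, error position = 13, corrected codeword c = 000100101101111

Compute s = H r^T mod 2 one row at a time:
  s_1 = 0 + 1 + 1 + 0 + 1 + 0 + 1 + 1 = 5 ≡ 1 (mod 2).
  s_2 = 1 + 0 + 0 + 1 + 1 + 0 + 1 + 1 = 5 ≡ 1 (mod 2).
  s_3 = 0 + 0 + 0 + 1 + 1 + 0 + 1 + 1 = 4 ≡ 0 (mod 2).
  s_4 = 0 + 0 + 0 + 1 + 1 + 0 + 0 + 1 = 3 ≡ 1 (mod 2).
s = (1, 1, 0, 1)^T — this equals column 13 of H (binary 1101), so error is at position 13.
Correct: flip bit 13 of r = 000100101101011 to get c = 000100101101111.


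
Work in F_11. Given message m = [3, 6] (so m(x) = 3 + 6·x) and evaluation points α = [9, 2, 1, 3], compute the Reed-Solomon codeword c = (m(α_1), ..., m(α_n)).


c = [2, 4, 9, 10]

Message polynomial: m(x) = 3 + 6·x (mod 11).
For each evaluation point α_i, compute m(α_i) mod 11:
  α_1 = 9: Horner steps 6 → 2, so m(9) = 2.
  α_2 = 2: Horner steps 6 → 4, so m(2) = 4.
  α_3 = 1: Horner steps 6 → 9, so m(1) = 9.
  α_4 = 3: Horner steps 6 → 10, so m(3) = 10.
Codeword c = [2, 4, 9, 10] ∈ F_11^4.


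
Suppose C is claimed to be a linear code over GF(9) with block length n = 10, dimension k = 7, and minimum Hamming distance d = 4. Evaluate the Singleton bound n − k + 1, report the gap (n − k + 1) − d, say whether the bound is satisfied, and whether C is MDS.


Singleton RHS = n − k + 1 = 4, slack = 0, bound satisfied, MDS.

Singleton bound: d ≤ n − k + 1.
Here n = 10, k = 7, so n − k + 1 = 4.
Given d = 4, check d ≤ 4: YES.
Slack = (n − k + 1) − d = 0.
The code is MDS (slack = 0).
Description: the claimed parameters are [10, 7, 4]_9; such a code would be MDS (meets Singleton bound).


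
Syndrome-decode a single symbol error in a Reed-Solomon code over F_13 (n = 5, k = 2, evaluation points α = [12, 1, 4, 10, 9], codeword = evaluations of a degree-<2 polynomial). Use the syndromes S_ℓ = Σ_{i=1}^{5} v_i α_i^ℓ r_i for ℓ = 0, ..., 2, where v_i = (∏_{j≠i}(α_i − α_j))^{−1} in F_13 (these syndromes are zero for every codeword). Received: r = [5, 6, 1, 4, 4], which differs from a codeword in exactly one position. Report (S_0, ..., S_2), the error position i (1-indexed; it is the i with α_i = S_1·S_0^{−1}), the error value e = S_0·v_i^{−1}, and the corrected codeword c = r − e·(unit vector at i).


S = (11, 8, 7), error at position 5, error magnitude e = 7, c = [5, 6, 1, 4, 10].

Step 1: column multipliers v_i = (∏_{j≠i}(α_i − α_j))^{−1} mod 13.
  i = 1 (α = 12): (12−1)(12−4)(12−10)(12−9) = 11·8·2·3 = 528 ≡ 8, so v_1 = 8^{−1} = 5 (mod 13).
  i = 2 (α = 1): (1−12)(1−4)(1−10)(1−9) = (−11)·(−3)·(−9)·(−8) = 2376 ≡ 10, so v_2 = 10^{−1} = 4 (mod 13).
  i = 3 (α = 4): (4−12)(4−1)(4−10)(4−9) = (−8)·3·(−6)·(−5) = −720 ≡ 8, so v_3 = 8^{−1} = 5 (mod 13).
  i = 4 (α = 10): (10−12)(10−1)(10−4)(10−9) = (−2)·9·6·1 = −108 ≡ 9, so v_4 = 9^{−1} = 3 (mod 13).
  i = 5 (α = 9): (9−12)(9−1)(9−4)(9−10) = (−3)·8·5·(−1) = 120 ≡ 3, so v_5 = 3^{−1} = 9 (mod 13).
  v = [5, 4, 5, 3, 9].
Step 2: syndromes of r = [5, 6, 1, 4, 4] (all sums mod 13).
  S_0 = Σ v_i r_i = 5·5 + 4·6 + 5·1 + 3·4 + 9·4 = 102 ≡ 11.
  S_1 = Σ v_i α_i r_i = 5·12·5 + 4·1·6 + 5·4·1 + 3·10·4 + 9·9·4 = 788 ≡ 8.
  α_i^2 mod 13 = [1, 1, 3, 9, 3].
  S_2 = Σ v_i α_i^2 r_i = 5·1·5 + 4·1·6 + 5·3·1 + 3·9·4 + 9·3·4 = 280 ≡ 7.
  S = (11, 8, 7) ≠ 0, so r is not a codeword (an error is present).
Step 3: locate the error. For a single error e at position i, S_ℓ = v_i·e·α_i^ℓ, so α_err = S_1/S_0.
  S_0^{−1} = 11^{−1} = 6 (mod 13), so α_err = 8·6 = 48 ≡ 9 = α_5. Error position i = 5.
  Consistency check: S_2/S_1 = 7·5 = 35 ≡ 9 = α_err ✓ (single-error assumption holds).
Step 4: error magnitude e = S_0/v_5 = S_0·∏_{j≠5}(α_5 − α_j) = 11·3 = 33 ≡ 7 (mod 13).
Step 5: correct position 5: c_5 = r_5 − e = 4 − 7 ≡ 10 (mod 13). Hence c = [5, 6, 1, 4, 10].
  Check: interpolating c through the α_i gives m(x) = 12 + 7·x (degree < 2) with m(α_i) = c_i for every i, so c is indeed a codeword.


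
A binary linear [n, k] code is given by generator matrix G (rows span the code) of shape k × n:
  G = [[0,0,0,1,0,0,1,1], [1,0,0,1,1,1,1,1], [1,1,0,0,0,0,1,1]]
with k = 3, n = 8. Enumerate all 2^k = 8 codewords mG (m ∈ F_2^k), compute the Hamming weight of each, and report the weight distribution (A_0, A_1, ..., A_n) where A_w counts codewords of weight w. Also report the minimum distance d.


Weight distribution: A_0 = 1, A_3 = 3, A_4 = 2, A_5 = 1, A_6 = 1. Minimum distance d = 3.

Enumerate all 2^3 = 8 messages m ∈ F_2^3.
For each, compute codeword c = mG in F_2^8, then tally its weight.
  m = 000 → c = 00000000, weight = 0.
  m = 100 → c = 00010011, weight = 3.
  m = 010 → c = 10011111, weight = 6.
  m = 110 → c = 10001100, weight = 3.
  m = 001 → c = 11000011, weight = 4.
  m = 101 → c = 11010000, weight = 3.
  m = 011 → c = 01011100, weight = 4.
  m = 111 → c = 01001111, weight = 5.
Tally weights:
  weight 0: 1 codewords.
  weight 3: 3 codewords.
  weight 4: 2 codewords.
  weight 5: 1 codewords.
  weight 6: 1 codewords.
Minimum distance d = smallest w > 0 with A_w > 0 = 3.
Sanity: Σ A_w = 8 = 2^3 = 8 ✓.


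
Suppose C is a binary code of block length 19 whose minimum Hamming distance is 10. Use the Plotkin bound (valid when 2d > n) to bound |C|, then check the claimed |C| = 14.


Plotkin bound M ≤ 20; given |C| = 14 ≤ bound (satisfied).

Check applicability: 2d = 20, n = 19.
2d − n = 1 > 0, so Plotkin applies.
Compute d/(2d−n) = 10/1 ≈ 10.0000.
⌊d/(2d−n)⌋ = 10.
Plotkin bound: M ≤ 2·10 = 20.
Given |C| = 14, check: satisfied.
This |C| is below the Plotkin bound.


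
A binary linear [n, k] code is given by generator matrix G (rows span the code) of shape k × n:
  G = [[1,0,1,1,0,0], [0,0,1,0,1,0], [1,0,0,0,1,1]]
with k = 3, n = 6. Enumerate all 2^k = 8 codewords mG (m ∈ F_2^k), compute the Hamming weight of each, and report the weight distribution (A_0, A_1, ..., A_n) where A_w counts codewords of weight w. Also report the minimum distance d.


Weight distribution: A_0 = 1, A_2 = 2, A_3 = 4, A_4 = 1. Minimum distance d = 2.

Enumerate all 2^3 = 8 messages m ∈ F_2^3.
For each, compute codeword c = mG in F_2^6, then tally its weight.
  m = 000 → c = 000000, weight = 0.
  m = 100 → c = 101100, weight = 3.
  m = 010 → c = 001010, weight = 2.
  m = 110 → c = 100110, weight = 3.
  m = 001 → c = 100011, weight = 3.
  m = 101 → c = 001111, weight = 4.
  m = 011 → c = 101001, weight = 3.
  m = 111 → c = 000101, weight = 2.
Tally weights:
  weight 0: 1 codewords.
  weight 2: 2 codewords.
  weight 3: 4 codewords.
  weight 4: 1 codewords.
Minimum distance d = smallest w > 0 with A_w > 0 = 2.
Sanity: Σ A_w = 8 = 2^3 = 8 ✓.


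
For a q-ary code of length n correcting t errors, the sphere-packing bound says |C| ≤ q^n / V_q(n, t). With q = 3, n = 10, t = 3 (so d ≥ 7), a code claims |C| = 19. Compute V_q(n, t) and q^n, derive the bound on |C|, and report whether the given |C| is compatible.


V_q(n, t) = 1161, q^n = 59049, Hamming bound = 50, |C| = 19 ≤ bound (satisfied).

Step 1: Compute V_q(n, t) = Σ_{j=0}^3 C(n, j) (q−1)^j.
  j = 0: C(10,0)·(2)^0 = 1·1 = 1.
  j = 1: C(10,1)·(2)^1 = 10·2 = 20.
  j = 2: C(10,2)·(2)^2 = 45·4 = 180.
  j = 3: C(10,3)·(2)^3 = 120·8 = 960.
  V_q(n, t) = 1 + 20 + 180 + 960 = 1161.
Step 2: q^n = 3^10 = 59049.
Step 3: Hamming bound ⌊q^n / V_q(n,t)⌋ = ⌊59049/1161⌋ = 50.
Step 4: Compare |C| = 19 to 50: satisfied.
The claimed |C| lies below the Hamming bound.


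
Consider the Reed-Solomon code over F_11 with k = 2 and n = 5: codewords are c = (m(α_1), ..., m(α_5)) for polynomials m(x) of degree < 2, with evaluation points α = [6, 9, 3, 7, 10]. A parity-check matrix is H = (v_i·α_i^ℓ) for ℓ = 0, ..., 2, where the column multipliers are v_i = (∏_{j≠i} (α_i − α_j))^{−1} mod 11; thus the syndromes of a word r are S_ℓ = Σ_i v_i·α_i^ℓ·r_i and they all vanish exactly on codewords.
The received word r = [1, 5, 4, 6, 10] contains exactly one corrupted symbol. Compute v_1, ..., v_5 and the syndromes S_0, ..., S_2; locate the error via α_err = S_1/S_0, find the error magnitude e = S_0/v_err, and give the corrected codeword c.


S = (2, 6, 7), error at position 3, error magnitude e = 7, c = [1, 5, 8, 6, 10].

Step 1: column multipliers v_i = (∏_{j≠i}(α_i − α_j))^{−1} mod 11.
  i = 1 (α = 6): (6−9)(6−3)(6−7)(6−10) = (−3)·3·(−1)·(−4) = −36 ≡ 8, so v_1 = 8^{−1} = 7 (mod 11).
  i = 2 (α = 9): (9−6)(9−3)(9−7)(9−10) = 3·6·2·(−1) = −36 ≡ 8, so v_2 = 8^{−1} = 7 (mod 11).
  i = 3 (α = 3): (3−6)(3−9)(3−7)(3−10) = (−3)·(−6)·(−4)·(−7) = 504 ≡ 9, so v_3 = 9^{−1} = 5 (mod 11).
  i = 4 (α = 7): (7−6)(7−9)(7−3)(7−10) = 1·(−2)·4·(−3) = 24 ≡ 2, so v_4 = 2^{−1} = 6 (mod 11).
  i = 5 (α = 10): (10−6)(10−9)(10−3)(10−7) = 4·1·7·3 = 84 ≡ 7, so v_5 = 7^{−1} = 8 (mod 11).
  v = [7, 7, 5, 6, 8].
Step 2: syndromes of r = [1, 5, 4, 6, 10] (all sums mod 11).
  S_0 = Σ v_i r_i = 7·1 + 7·5 + 5·4 + 6·6 + 8·10 = 178 ≡ 2.
  S_1 = Σ v_i α_i r_i = 7·6·1 + 7·9·5 + 5·3·4 + 6·7·6 + 8·10·10 = 1469 ≡ 6.
  α_i^2 mod 11 = [3, 4, 9, 5, 1].
  S_2 = Σ v_i α_i^2 r_i = 7·3·1 + 7·4·5 + 5·9·4 + 6·5·6 + 8·1·10 = 601 ≡ 7.
  S = (2, 6, 7) ≠ 0, so r is not a codeword (an error is present).
Step 3: locate the error. For a single error e at position i, S_ℓ = v_i·e·α_i^ℓ, so α_err = S_1/S_0.
  S_0^{−1} = 2^{−1} = 6 (mod 11), so α_err = 6·6 = 36 ≡ 3 = α_3. Error position i = 3.
  Consistency check: S_2/S_1 = 7·2 = 14 ≡ 3 = α_err ✓ (single-error assumption holds).
Step 4: error magnitude e = S_0/v_3 = S_0·∏_{j≠3}(α_3 − α_j) = 2·9 = 18 ≡ 7 (mod 11).
Step 5: correct position 3: c_3 = r_3 − e = 4 − 7 ≡ 8 (mod 11). Hence c = [1, 5, 8, 6, 10].
  Check: interpolating c through the α_i gives m(x) = 4 + 5·x (degree < 2) with m(α_i) = c_i for every i, so c is indeed a codeword.


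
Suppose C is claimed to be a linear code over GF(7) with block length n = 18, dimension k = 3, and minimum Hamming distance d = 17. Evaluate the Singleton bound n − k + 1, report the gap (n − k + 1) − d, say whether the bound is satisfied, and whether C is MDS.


Singleton RHS = n − k + 1 = 16, slack = -1, bound violated (no such code; not MDS).

Singleton bound: d ≤ n − k + 1.
Here n = 18, k = 3, so n − k + 1 = 16.
Given d = 17, check d ≤ 16: NO.
Slack = (n − k + 1) − d = -1.
The slack is negative: d = 17 exceeds n − k + 1 = 16 by 1, so the Singleton bound is violated and no linear [18, 3, 17]_7 code can exist. In particular it is not MDS (MDS requires d = n − k + 1 exactly).
Description: the claimed parameters are [18, 3, 17]_7; such a code would be impossible (violates the Singleton bound).


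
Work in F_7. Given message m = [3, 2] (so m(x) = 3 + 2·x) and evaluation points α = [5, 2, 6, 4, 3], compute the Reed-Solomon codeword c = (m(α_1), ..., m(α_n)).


c = [6, 0, 1, 4, 2]

Message polynomial: m(x) = 3 + 2·x (mod 7).
For each evaluation point α_i, compute m(α_i) mod 7:
  α_1 = 5: Horner steps 2 → 6, so m(5) = 6.
  α_2 = 2: Horner steps 2 → 0, so m(2) = 0.
  α_3 = 6: Horner steps 2 → 1, so m(6) = 1.
  α_4 = 4: Horner steps 2 → 4, so m(4) = 4.
  α_5 = 3: Horner steps 2 → 2, so m(3) = 2.
Codeword c = [6, 0, 1, 4, 2] ∈ F_7^5.


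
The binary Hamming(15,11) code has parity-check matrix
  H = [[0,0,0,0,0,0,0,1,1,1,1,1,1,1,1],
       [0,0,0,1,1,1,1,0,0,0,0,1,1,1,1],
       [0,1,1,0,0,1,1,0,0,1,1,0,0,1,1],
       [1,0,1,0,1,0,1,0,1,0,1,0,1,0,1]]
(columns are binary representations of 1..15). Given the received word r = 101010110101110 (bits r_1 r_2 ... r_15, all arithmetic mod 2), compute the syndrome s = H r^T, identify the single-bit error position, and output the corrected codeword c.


s = (1, 1, 0, 1)^T, error position = 13, corrected codeword c = 101010110101010

Compute s = H r^T mod 2 one row at a time:
  s_1 = 1 + 0 + 1 + 0 + 1 + 1 + 1 + 0 = 5 ≡ 1 (mod 2).
  s_2 = 0 + 1 + 0 + 1 + 1 + 1 + 1 + 0 = 5 ≡ 1 (mod 2).
  s_3 = 0 + 1 + 0 + 1 + 1 + 0 + 1 + 0 = 4 ≡ 0 (mod 2).
  s_4 = 1 + 1 + 1 + 1 + 0 + 0 + 1 + 0 = 5 ≡ 1 (mod 2).
s = (1, 1, 0, 1)^T — this equals column 13 of H (binary 1101), so error is at position 13.
Correct: flip bit 13 of r = 101010110101110 to get c = 101010110101010.


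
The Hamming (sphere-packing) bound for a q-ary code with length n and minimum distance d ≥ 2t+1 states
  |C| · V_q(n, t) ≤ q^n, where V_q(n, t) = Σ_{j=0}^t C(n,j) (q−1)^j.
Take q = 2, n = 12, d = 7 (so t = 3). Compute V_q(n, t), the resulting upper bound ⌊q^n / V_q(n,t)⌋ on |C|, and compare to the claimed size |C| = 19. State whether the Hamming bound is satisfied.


V_q(n, t) = 299, q^n = 4096, Hamming bound = 13, |C| = 19 > bound (violated).

Step 1: Compute V_q(n, t) = Σ_{j=0}^3 C(n, j) (q−1)^j.
  j = 0: C(12,0)·(1)^0 = 1·1 = 1.
  j = 1: C(12,1)·(1)^1 = 12·1 = 12.
  j = 2: C(12,2)·(1)^2 = 66·1 = 66.
  j = 3: C(12,3)·(1)^3 = 220·1 = 220.
  V_q(n, t) = 1 + 12 + 66 + 220 = 299.
Step 2: q^n = 2^12 = 4096.
Step 3: Hamming bound ⌊q^n / V_q(n,t)⌋ = ⌊4096/299⌋ = 13.
Step 4: Compare |C| = 19 to 13: violated.
The claimed |C| lies above the Hamming bound, so no 2-ary code of length 12 with d ≥ 7 can have 19 codewords.


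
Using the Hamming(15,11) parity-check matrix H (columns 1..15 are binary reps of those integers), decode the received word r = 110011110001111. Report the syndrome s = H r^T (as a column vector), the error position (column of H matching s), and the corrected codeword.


s = (1, 1, 1, 1)^T, error position = 15, corrected codeword c = 110011110001110

Compute s = H r^T mod 2 one row at a time:
  s_1 = 1 + 0 + 0 + 0 + 1 + 1 + 1 + 1 = 5 ≡ 1 (mod 2).
  s_2 = 0 + 1 + 1 + 1 + 1 + 1 + 1 + 1 = 7 ≡ 1 (mod 2).
  s_3 = 1 + 0 + 1 + 1 + 0 + 0 + 1 + 1 = 5 ≡ 1 (mod 2).
  s_4 = 1 + 0 + 1 + 1 + 0 + 0 + 1 + 1 = 5 ≡ 1 (mod 2).
s = (1, 1, 1, 1)^T — this equals column 15 of H (binary 1111), so error is at position 15.
Correct: flip bit 15 of r = 110011110001111 to get c = 110011110001110.


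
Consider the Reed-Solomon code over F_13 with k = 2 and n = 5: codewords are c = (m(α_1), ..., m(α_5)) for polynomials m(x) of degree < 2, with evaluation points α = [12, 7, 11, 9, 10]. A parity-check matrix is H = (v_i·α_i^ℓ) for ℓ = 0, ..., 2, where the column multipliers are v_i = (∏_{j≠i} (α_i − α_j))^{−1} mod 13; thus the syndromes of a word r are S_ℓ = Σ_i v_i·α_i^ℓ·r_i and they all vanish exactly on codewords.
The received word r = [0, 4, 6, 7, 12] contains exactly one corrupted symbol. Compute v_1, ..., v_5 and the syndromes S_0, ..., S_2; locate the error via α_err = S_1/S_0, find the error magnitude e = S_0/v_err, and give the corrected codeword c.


S = (2, 5, 6), error at position 4, error magnitude e = 2, c = [0, 4, 6, 5, 12].

Step 1: column multipliers v_i = (∏_{j≠i}(α_i − α_j))^{−1} mod 13.
  i = 1 (α = 12): (12−7)(12−11)(12−9)(12−10) = 5·1·3·2 = 30 ≡ 4, so v_1 = 4^{−1} = 10 (mod 13).
  i = 2 (α = 7): (7−12)(7−11)(7−9)(7−10) = (−5)·(−4)·(−2)·(−3) = 120 ≡ 3, so v_2 = 3^{−1} = 9 (mod 13).
  i = 3 (α = 11): (11−12)(11−7)(11−9)(11−10) = (−1)·4·2·1 = −8 ≡ 5, so v_3 = 5^{−1} = 8 (mod 13).
  i = 4 (α = 9): (9−12)(9−7)(9−11)(9−10) = (−3)·2·(−2)·(−1) = −12 ≡ 1, so v_4 = 1^{−1} = 1 (mod 13).
  i = 5 (α = 10): (10−12)(10−7)(10−11)(10−9) = (−2)·3·(−1)·1 = 6 ≡ 6, so v_5 = 6^{−1} = 11 (mod 13).
  v = [10, 9, 8, 1, 11].
Step 2: syndromes of r = [0, 4, 6, 7, 12] (all sums mod 13).
  S_0 = Σ v_i r_i = 10·0 + 9·4 + 8·6 + 1·7 + 11·12 = 223 ≡ 2.
  S_1 = Σ v_i α_i r_i = 10·12·0 + 9·7·4 + 8·11·6 + 1·9·7 + 11·10·12 = 2163 ≡ 5.
  α_i^2 mod 13 = [1, 10, 4, 3, 9].
  S_2 = Σ v_i α_i^2 r_i = 10·1·0 + 9·10·4 + 8·4·6 + 1·3·7 + 11·9·12 = 1761 ≡ 6.
  S = (2, 5, 6) ≠ 0, so r is not a codeword (an error is present).
Step 3: locate the error. For a single error e at position i, S_ℓ = v_i·e·α_i^ℓ, so α_err = S_1/S_0.
  S_0^{−1} = 2^{−1} = 7 (mod 13), so α_err = 5·7 = 35 ≡ 9 = α_4. Error position i = 4.
  Consistency check: S_2/S_1 = 6·8 = 48 ≡ 9 = α_err ✓ (single-error assumption holds).
Step 4: error magnitude e = S_0/v_4 = S_0·∏_{j≠4}(α_4 − α_j) = 2·1 = 2 ≡ 2 (mod 13).
Step 5: correct position 4: c_4 = r_4 − e = 7 − 2 ≡ 5 (mod 13). Hence c = [0, 4, 6, 5, 12].
  Check: interpolating c through the α_i gives m(x) = 7 + 7·x (degree < 2) with m(α_i) = c_i for every i, so c is indeed a codeword.


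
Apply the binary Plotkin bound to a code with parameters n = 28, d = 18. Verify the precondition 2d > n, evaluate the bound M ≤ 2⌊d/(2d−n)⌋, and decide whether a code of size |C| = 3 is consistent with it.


Plotkin bound M ≤ 4; given |C| = 3 ≤ bound (satisfied).

Check applicability: 2d = 36, n = 28.
2d − n = 8 > 0, so Plotkin applies.
Compute d/(2d−n) = 18/8 ≈ 2.2500.
⌊d/(2d−n)⌋ = 2.
Plotkin bound: M ≤ 2·2 = 4.
Given |C| = 3, check: satisfied.
This |C| is below the Plotkin bound.


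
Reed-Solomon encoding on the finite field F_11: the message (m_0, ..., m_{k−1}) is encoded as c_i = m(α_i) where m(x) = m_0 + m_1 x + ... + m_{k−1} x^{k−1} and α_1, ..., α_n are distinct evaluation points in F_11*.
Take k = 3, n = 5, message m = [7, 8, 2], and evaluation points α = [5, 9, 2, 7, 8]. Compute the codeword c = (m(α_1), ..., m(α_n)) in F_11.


c = [9, 10, 9, 7, 1]

Message polynomial: m(x) = 7 + 8·x + 2·x^2 (mod 11).
For each evaluation point α_i, compute m(α_i) mod 11:
  α_1 = 5: Horner steps 2 → 7 → 9, so m(5) = 9.
  α_2 = 9: Horner steps 2 → 4 → 10, so m(9) = 10.
  α_3 = 2: Horner steps 2 → 1 → 9, so m(2) = 9.
  α_4 = 7: Horner steps 2 → 0 → 7, so m(7) = 7.
  α_5 = 8: Horner steps 2 → 2 → 1, so m(8) = 1.
Codeword c = [9, 10, 9, 7, 1] ∈ F_11^5.


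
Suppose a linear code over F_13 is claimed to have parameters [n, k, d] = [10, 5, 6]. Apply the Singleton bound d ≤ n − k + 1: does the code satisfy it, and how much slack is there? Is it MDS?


Singleton RHS = n − k + 1 = 6, slack = 0, bound satisfied, MDS.

Singleton bound: d ≤ n − k + 1.
Here n = 10, k = 5, so n − k + 1 = 6.
Given d = 6, check d ≤ 6: YES.
Slack = (n − k + 1) − d = 0.
The code is MDS (slack = 0).
Description: the claimed parameters are [10, 5, 6]_13; such a code would be MDS (meets Singleton bound).


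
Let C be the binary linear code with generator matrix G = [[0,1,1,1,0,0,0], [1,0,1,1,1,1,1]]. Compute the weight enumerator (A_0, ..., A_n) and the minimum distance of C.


Weight distribution: A_0 = 1, A_3 = 1, A_5 = 1, A_6 = 1. Minimum distance d = 3.

Enumerate all 2^2 = 4 messages m ∈ F_2^2.
For each, compute codeword c = mG in F_2^7, then tally its weight.
  m = 00 → c = 0000000, weight = 0.
  m = 10 → c = 0111000, weight = 3.
  m = 01 → c = 1011111, weight = 6.
  m = 11 → c = 1100111, weight = 5.
Tally weights:
  weight 0: 1 codewords.
  weight 3: 1 codewords.
  weight 5: 1 codewords.
  weight 6: 1 codewords.
Minimum distance d = smallest w > 0 with A_w > 0 = 3.
Sanity: Σ A_w = 4 = 2^2 = 4 ✓.


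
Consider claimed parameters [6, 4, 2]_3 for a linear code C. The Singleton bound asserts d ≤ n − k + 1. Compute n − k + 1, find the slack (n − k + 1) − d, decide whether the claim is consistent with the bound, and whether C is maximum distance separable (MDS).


Singleton RHS = n − k + 1 = 3, slack = 1, bound satisfied, not MDS.

Singleton bound: d ≤ n − k + 1.
Here n = 6, k = 4, so n − k + 1 = 3.
Given d = 2, check d ≤ 3: YES.
Slack = (n − k + 1) − d = 1.
The code is NOT MDS (slack = 1 > 0).
Description: the claimed parameters are [6, 4, 2]_3; such a code would be non-MDS.


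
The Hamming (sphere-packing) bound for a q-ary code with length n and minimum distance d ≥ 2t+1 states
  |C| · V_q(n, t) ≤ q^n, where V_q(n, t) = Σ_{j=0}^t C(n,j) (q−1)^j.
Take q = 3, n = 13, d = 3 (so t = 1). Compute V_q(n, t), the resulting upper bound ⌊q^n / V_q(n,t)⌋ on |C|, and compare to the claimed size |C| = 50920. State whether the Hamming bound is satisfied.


V_q(n, t) = 27, q^n = 1594323, Hamming bound = 59049, |C| = 50920 ≤ bound (satisfied).

Step 1: Compute V_q(n, t) = Σ_{j=0}^1 C(n, j) (q−1)^j.
  j = 0: C(13,0)·(2)^0 = 1·1 = 1.
  j = 1: C(13,1)·(2)^1 = 13·2 = 26.
  V_q(n, t) = 1 + 26 = 27.
Step 2: q^n = 3^13 = 1594323.
Step 3: Hamming bound ⌊q^n / V_q(n,t)⌋ = ⌊1594323/27⌋ = 59049.
Step 4: Compare |C| = 50920 to 59049: satisfied.
The claimed |C| lies below the Hamming bound.


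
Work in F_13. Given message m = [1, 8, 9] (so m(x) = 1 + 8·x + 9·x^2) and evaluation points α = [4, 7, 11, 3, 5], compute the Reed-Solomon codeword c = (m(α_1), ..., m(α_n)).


c = [8, 4, 8, 2, 6]

Message polynomial: m(x) = 1 + 8·x + 9·x^2 (mod 13).
For each evaluation point α_i, compute m(α_i) mod 13:
  α_1 = 4: Horner steps 9 → 5 → 8, so m(4) = 8.
  α_2 = 7: Horner steps 9 → 6 → 4, so m(7) = 4.
  α_3 = 11: Horner steps 9 → 3 → 8, so m(11) = 8.
  α_4 = 3: Horner steps 9 → 9 → 2, so m(3) = 2.
  α_5 = 5: Horner steps 9 → 1 → 6, so m(5) = 6.
Codeword c = [8, 4, 8, 2, 6] ∈ F_13^5.


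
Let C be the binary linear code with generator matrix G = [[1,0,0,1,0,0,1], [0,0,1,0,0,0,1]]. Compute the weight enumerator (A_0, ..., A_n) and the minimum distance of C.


Weight distribution: A_0 = 1, A_2 = 1, A_3 = 2. Minimum distance d = 2.

Enumerate all 2^2 = 4 messages m ∈ F_2^2.
For each, compute codeword c = mG in F_2^7, then tally its weight.
  m = 00 → c = 0000000, weight = 0.
  m = 10 → c = 1001001, weight = 3.
  m = 01 → c = 0010001, weight = 2.
  m = 11 → c = 1011000, weight = 3.
Tally weights:
  weight 0: 1 codewords.
  weight 2: 1 codewords.
  weight 3: 2 codewords.
Minimum distance d = smallest w > 0 with A_w > 0 = 2.
Sanity: Σ A_w = 4 = 2^2 = 4 ✓.


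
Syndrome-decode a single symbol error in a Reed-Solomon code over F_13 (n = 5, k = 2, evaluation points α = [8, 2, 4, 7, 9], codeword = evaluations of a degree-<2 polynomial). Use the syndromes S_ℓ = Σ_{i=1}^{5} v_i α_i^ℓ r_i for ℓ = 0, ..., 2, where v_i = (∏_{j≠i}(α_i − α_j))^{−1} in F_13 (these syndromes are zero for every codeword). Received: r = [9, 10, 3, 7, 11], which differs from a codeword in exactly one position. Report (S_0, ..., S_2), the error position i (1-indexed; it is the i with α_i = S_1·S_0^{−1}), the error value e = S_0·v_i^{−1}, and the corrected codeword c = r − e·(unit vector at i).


S = (8, 6, 11), error at position 3, error magnitude e = 2, c = [9, 10, 1, 7, 11].

Step 1: column multipliers v_i = (∏_{j≠i}(α_i − α_j))^{−1} mod 13.
  i = 1 (α = 8): (8−2)(8−4)(8−7)(8−9) = 6·4·1·(−1) = −24 ≡ 2, so v_1 = 2^{−1} = 7 (mod 13).
  i = 2 (α = 2): (2−8)(2−4)(2−7)(2−9) = (−6)·(−2)·(−5)·(−7) = 420 ≡ 4, so v_2 = 4^{−1} = 10 (mod 13).
  i = 3 (α = 4): (4−8)(4−2)(4−7)(4−9) = (−4)·2·(−3)·(−5) = −120 ≡ 10, so v_3 = 10^{−1} = 4 (mod 13).
  i = 4 (α = 7): (7−8)(7−2)(7−4)(7−9) = (−1)·5·3·(−2) = 30 ≡ 4, so v_4 = 4^{−1} = 10 (mod 13).
  i = 5 (α = 9): (9−8)(9−2)(9−4)(9−7) = 1·7·5·2 = 70 ≡ 5, so v_5 = 5^{−1} = 8 (mod 13).
  v = [7, 10, 4, 10, 8].
Step 2: syndromes of r = [9, 10, 3, 7, 11] (all sums mod 13).
  S_0 = Σ v_i r_i = 7·9 + 10·10 + 4·3 + 10·7 + 8·11 = 333 ≡ 8.
  S_1 = Σ v_i α_i r_i = 7·8·9 + 10·2·10 + 4·4·3 + 10·7·7 + 8·9·11 = 2034 ≡ 6.
  α_i^2 mod 13 = [12, 4, 3, 10, 3].
  S_2 = Σ v_i α_i^2 r_i = 7·12·9 + 10·4·10 + 4·3·3 + 10·10·7 + 8·3·11 = 2156 ≡ 11.
  S = (8, 6, 11) ≠ 0, so r is not a codeword (an error is present).
Step 3: locate the error. For a single error e at position i, S_ℓ = v_i·e·α_i^ℓ, so α_err = S_1/S_0.
  S_0^{−1} = 8^{−1} = 5 (mod 13), so α_err = 6·5 = 30 ≡ 4 = α_3. Error position i = 3.
  Consistency check: S_2/S_1 = 11·11 = 121 ≡ 4 = α_err ✓ (single-error assumption holds).
Step 4: error magnitude e = S_0/v_3 = S_0·∏_{j≠3}(α_3 − α_j) = 8·10 = 80 ≡ 2 (mod 13).
Step 5: correct position 3: c_3 = r_3 − e = 3 − 2 ≡ 1 (mod 13). Hence c = [9, 10, 1, 7, 11].
  Check: interpolating c through the α_i gives m(x) = 6 + 2·x (degree < 2) with m(α_i) = c_i for every i, so c is indeed a codeword.


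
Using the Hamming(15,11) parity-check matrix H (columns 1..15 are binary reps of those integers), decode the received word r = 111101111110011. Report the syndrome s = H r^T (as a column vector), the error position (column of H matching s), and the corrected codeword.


s = (0, 1, 0, 0)^T, error position = 4, corrected codeword c = 111001111110011

Compute s = H r^T mod 2 one row at a time:
  s_1 = 1 + 1 + 1 + 1 + 0 + 0 + 1 + 1 = 6 ≡ 0 (mod 2).
  s_2 = 1 + 0 + 1 + 1 + 0 + 0 + 1 + 1 = 5 ≡ 1 (mod 2).
  s_3 = 1 + 1 + 1 + 1 + 1 + 1 + 1 + 1 = 8 ≡ 0 (mod 2).
  s_4 = 1 + 1 + 0 + 1 + 1 + 1 + 0 + 1 = 6 ≡ 0 (mod 2).
s = (0, 1, 0, 0)^T — this equals column 4 of H (binary 0100), so error is at position 4.
Correct: flip bit 4 of r = 111101111110011 to get c = 111001111110011.


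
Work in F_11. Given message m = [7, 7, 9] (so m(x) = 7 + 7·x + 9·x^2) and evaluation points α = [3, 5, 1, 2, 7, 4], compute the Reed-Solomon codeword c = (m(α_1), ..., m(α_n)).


c = [10, 3, 1, 2, 2, 3]

Message polynomial: m(x) = 7 + 7·x + 9·x^2 (mod 11).
For each evaluation point α_i, compute m(α_i) mod 11:
  α_1 = 3: Horner steps 9 → 1 → 10, so m(3) = 10.
  α_2 = 5: Horner steps 9 → 8 → 3, so m(5) = 3.
  α_3 = 1: Horner steps 9 → 5 → 1, so m(1) = 1.
  α_4 = 2: Horner steps 9 → 3 → 2, so m(2) = 2.
  α_5 = 7: Horner steps 9 → 4 → 2, so m(7) = 2.
  α_6 = 4: Horner steps 9 → 10 → 3, so m(4) = 3.
Codeword c = [10, 3, 1, 2, 2, 3] ∈ F_11^6.


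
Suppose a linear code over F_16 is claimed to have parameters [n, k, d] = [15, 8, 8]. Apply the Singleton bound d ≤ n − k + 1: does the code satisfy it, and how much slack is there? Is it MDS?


Singleton RHS = n − k + 1 = 8, slack = 0, bound satisfied, MDS.

Singleton bound: d ≤ n − k + 1.
Here n = 15, k = 8, so n − k + 1 = 8.
Given d = 8, check d ≤ 8: YES.
Slack = (n − k + 1) − d = 0.
The code is MDS (slack = 0).
Description: the claimed parameters are [15, 8, 8]_16; such a code would be MDS (meets Singleton bound).


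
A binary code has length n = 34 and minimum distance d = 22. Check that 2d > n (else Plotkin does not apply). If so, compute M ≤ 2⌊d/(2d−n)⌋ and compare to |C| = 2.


Plotkin bound M ≤ 4; given |C| = 2 ≤ bound (satisfied).

Check applicability: 2d = 44, n = 34.
2d − n = 10 > 0, so Plotkin applies.
Compute d/(2d−n) = 22/10 ≈ 2.2000.
⌊d/(2d−n)⌋ = 2.
Plotkin bound: M ≤ 2·2 = 4.
Given |C| = 2, check: satisfied.
This |C| is below the Plotkin bound.


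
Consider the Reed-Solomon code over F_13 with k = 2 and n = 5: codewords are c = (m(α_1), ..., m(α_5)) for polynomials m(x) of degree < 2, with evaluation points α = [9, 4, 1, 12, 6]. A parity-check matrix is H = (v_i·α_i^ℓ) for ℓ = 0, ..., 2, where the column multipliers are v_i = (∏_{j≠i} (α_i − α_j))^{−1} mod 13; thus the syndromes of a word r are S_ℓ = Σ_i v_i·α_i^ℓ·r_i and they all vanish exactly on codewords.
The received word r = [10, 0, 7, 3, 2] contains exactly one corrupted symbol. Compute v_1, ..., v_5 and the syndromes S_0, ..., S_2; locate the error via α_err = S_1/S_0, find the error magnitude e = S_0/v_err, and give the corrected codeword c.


S = (1, 6, 10), error at position 5, error magnitude e = 11, c = [10, 0, 7, 3, 4].

Step 1: column multipliers v_i = (∏_{j≠i}(α_i − α_j))^{−1} mod 13.
  i = 1 (α = 9): (9−4)(9−1)(9−12)(9−6) = 5·8·(−3)·3 = −360 ≡ 4, so v_1 = 4^{−1} = 10 (mod 13).
  i = 2 (α = 4): (4−9)(4−1)(4−12)(4−6) = (−5)·3·(−8)·(−2) = −240 ≡ 7, so v_2 = 7^{−1} = 2 (mod 13).
  i = 3 (α = 1): (1−9)(1−4)(1−12)(1−6) = (−8)·(−3)·(−11)·(−5) = 1320 ≡ 7, so v_3 = 7^{−1} = 2 (mod 13).
  i = 4 (α = 12): (12−9)(12−4)(12−1)(12−6) = 3·8·11·6 = 1584 ≡ 11, so v_4 = 11^{−1} = 6 (mod 13).
  i = 5 (α = 6): (6−9)(6−4)(6−1)(6−12) = (−3)·2·5·(−6) = 180 ≡ 11, so v_5 = 11^{−1} = 6 (mod 13).
  v = [10, 2, 2, 6, 6].
Step 2: syndromes of r = [10, 0, 7, 3, 2] (all sums mod 13).
  S_0 = Σ v_i r_i = 10·10 + 2·0 + 2·7 + 6·3 + 6·2 = 144 ≡ 1.
  S_1 = Σ v_i α_i r_i = 10·9·10 + 2·4·0 + 2·1·7 + 6·12·3 + 6·6·2 = 1202 ≡ 6.
  α_i^2 mod 13 = [3, 3, 1, 1, 10].
  S_2 = Σ v_i α_i^2 r_i = 10·3·10 + 2·3·0 + 2·1·7 + 6·1·3 + 6·10·2 = 452 ≡ 10.
  S = (1, 6, 10) ≠ 0, so r is not a codeword (an error is present).
Step 3: locate the error. For a single error e at position i, S_ℓ = v_i·e·α_i^ℓ, so α_err = S_1/S_0.
  S_0^{−1} = 1^{−1} = 1 (mod 13), so α_err = 6·1 = 6 ≡ 6 = α_5. Error position i = 5.
  Consistency check: S_2/S_1 = 10·11 = 110 ≡ 6 = α_err ✓ (single-error assumption holds).
Step 4: error magnitude e = S_0/v_5 = S_0·∏_{j≠5}(α_5 − α_j) = 1·11 = 11 ≡ 11 (mod 13).
Step 5: correct position 5: c_5 = r_5 − e = 2 − 11 ≡ 4 (mod 13). Hence c = [10, 0, 7, 3, 4].
  Check: interpolating c through the α_i gives m(x) = 5 + 2·x (degree < 2) with m(α_i) = c_i for every i, so c is indeed a codeword.


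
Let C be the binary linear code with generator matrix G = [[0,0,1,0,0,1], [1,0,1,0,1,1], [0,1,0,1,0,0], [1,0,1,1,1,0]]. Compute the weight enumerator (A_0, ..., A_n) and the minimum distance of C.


Weight distribution: A_0 = 1, A_2 = 7, A_4 = 7, A_6 = 1. Minimum distance d = 2.

Enumerate all 2^4 = 16 messages m ∈ F_2^4.
For each, compute codeword c = mG in F_2^6, then tally its weight.
  m = 0000 → c = 000000, weight = 0.
  m = 1000 → c = 001001, weight = 2.
  m = 0100 → c = 101011, weight = 4.
  m = 1100 → c = 100010, weight = 2.
  m = 0010 → c = 010100, weight = 2.
  m = 1010 → c = 011101, weight = 4.
  m = 0110 → c = 111111, weight = 6.
  m = 1110 → c = 110110, weight = 4.
  m = 0001 → c = 101110, weight = 4.
  m = 1001 → c = 100111, weight = 4.
  m = 0101 → c = 000101, weight = 2.
  m = 1101 → c = 001100, weight = 2.
  m = 0011 → c = 111010, weight = 4.
  m = 1011 → c = 110011, weight = 4.
  m = 0111 → c = 010001, weight = 2.
  m = 1111 → c = 011000, weight = 2.
Tally weights:
  weight 0: 1 codewords.
  weight 2: 7 codewords.
  weight 4: 7 codewords.
  weight 6: 1 codewords.
Minimum distance d = smallest w > 0 with A_w > 0 = 2.
Sanity: Σ A_w = 16 = 2^4 = 16 ✓.
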